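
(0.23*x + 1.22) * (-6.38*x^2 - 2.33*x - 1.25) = -1.4674*x^3 - 8.3195*x^2 - 3.1301*x - 1.525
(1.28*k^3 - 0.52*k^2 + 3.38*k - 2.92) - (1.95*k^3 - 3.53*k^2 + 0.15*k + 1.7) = -0.67*k^3 + 3.01*k^2 + 3.23*k - 4.62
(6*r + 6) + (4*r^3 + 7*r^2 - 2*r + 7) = 4*r^3 + 7*r^2 + 4*r + 13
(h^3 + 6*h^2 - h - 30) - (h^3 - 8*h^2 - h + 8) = 14*h^2 - 38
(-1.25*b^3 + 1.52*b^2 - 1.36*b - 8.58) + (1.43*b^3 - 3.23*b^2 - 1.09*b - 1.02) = 0.18*b^3 - 1.71*b^2 - 2.45*b - 9.6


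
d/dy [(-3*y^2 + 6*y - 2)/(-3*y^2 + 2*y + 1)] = 2*(6*y^2 - 9*y + 5)/(9*y^4 - 12*y^3 - 2*y^2 + 4*y + 1)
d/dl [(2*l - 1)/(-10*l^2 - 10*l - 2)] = (10*l^2 - 10*l - 7)/(2*(25*l^4 + 50*l^3 + 35*l^2 + 10*l + 1))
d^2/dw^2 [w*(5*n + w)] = 2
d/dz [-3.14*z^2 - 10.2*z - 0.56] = -6.28*z - 10.2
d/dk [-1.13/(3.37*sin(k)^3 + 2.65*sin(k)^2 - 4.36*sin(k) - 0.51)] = (11.4243*sin(k)^2 + 5.989*sin(k) - 4.9268)*cos(k)/(3.37*sin(k)^3 + 2.65*sin(k)^2 - 4.36*sin(k) - 0.51)^2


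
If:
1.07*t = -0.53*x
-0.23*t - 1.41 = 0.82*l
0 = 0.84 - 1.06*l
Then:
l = 0.79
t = -8.96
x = 18.08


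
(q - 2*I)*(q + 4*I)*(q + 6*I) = q^3 + 8*I*q^2 - 4*q + 48*I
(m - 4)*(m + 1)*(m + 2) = m^3 - m^2 - 10*m - 8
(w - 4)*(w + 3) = w^2 - w - 12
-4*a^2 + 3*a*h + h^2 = (-a + h)*(4*a + h)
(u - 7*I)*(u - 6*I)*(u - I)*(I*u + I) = I*u^4 + 14*u^3 + I*u^3 + 14*u^2 - 55*I*u^2 - 42*u - 55*I*u - 42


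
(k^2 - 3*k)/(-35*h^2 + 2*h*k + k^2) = k*(k - 3)/(-35*h^2 + 2*h*k + k^2)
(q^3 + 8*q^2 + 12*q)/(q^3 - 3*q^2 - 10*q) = (q + 6)/(q - 5)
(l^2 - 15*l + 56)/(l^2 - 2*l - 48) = (l - 7)/(l + 6)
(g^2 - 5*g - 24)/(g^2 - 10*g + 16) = (g + 3)/(g - 2)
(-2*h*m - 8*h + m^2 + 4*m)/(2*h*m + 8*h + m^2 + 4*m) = (-2*h + m)/(2*h + m)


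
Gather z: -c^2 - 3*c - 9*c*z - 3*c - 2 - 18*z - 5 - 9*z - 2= -c^2 - 6*c + z*(-9*c - 27) - 9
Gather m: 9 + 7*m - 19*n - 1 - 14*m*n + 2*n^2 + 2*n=m*(7 - 14*n) + 2*n^2 - 17*n + 8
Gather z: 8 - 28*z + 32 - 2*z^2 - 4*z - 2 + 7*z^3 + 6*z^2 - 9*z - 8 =7*z^3 + 4*z^2 - 41*z + 30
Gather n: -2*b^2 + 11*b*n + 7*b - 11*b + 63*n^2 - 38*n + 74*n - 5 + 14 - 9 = -2*b^2 - 4*b + 63*n^2 + n*(11*b + 36)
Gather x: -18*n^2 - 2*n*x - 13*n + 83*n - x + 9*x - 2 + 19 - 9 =-18*n^2 + 70*n + x*(8 - 2*n) + 8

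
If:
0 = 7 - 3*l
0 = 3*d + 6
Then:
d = -2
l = 7/3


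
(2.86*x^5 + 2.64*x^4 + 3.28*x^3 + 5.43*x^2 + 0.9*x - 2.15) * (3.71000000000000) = 10.6106*x^5 + 9.7944*x^4 + 12.1688*x^3 + 20.1453*x^2 + 3.339*x - 7.9765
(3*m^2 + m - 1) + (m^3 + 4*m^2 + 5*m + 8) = m^3 + 7*m^2 + 6*m + 7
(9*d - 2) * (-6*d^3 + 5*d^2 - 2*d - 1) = -54*d^4 + 57*d^3 - 28*d^2 - 5*d + 2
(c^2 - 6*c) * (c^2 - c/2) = c^4 - 13*c^3/2 + 3*c^2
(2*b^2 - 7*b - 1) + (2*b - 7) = 2*b^2 - 5*b - 8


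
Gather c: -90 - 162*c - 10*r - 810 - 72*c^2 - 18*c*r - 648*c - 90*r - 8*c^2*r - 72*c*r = c^2*(-8*r - 72) + c*(-90*r - 810) - 100*r - 900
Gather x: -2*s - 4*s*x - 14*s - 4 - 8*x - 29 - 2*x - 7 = -16*s + x*(-4*s - 10) - 40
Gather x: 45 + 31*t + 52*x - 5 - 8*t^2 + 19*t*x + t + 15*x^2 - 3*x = -8*t^2 + 32*t + 15*x^2 + x*(19*t + 49) + 40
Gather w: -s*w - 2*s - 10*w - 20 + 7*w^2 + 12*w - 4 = -2*s + 7*w^2 + w*(2 - s) - 24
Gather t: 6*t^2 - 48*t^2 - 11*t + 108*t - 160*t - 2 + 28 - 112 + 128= -42*t^2 - 63*t + 42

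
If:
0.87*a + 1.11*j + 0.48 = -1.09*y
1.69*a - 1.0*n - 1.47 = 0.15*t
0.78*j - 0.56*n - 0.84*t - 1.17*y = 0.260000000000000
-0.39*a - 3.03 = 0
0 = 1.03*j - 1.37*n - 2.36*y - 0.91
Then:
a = -7.77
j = -1.47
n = -14.26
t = -2.27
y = 7.25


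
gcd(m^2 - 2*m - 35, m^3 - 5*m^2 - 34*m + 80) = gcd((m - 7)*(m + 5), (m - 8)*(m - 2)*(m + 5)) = m + 5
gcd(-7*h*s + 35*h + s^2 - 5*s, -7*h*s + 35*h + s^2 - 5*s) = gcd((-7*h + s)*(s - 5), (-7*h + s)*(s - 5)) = -7*h*s + 35*h + s^2 - 5*s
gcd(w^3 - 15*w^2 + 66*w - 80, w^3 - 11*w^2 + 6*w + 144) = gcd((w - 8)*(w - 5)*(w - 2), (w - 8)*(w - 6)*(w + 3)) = w - 8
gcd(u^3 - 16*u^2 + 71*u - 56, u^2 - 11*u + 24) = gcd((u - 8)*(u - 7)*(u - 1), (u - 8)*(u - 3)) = u - 8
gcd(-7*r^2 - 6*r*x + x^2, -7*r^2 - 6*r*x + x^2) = -7*r^2 - 6*r*x + x^2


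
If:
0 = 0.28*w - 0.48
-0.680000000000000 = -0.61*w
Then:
No Solution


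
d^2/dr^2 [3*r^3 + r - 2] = 18*r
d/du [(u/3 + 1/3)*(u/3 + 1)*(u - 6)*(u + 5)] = 4*u^3/9 + u^2 - 62*u/9 - 41/3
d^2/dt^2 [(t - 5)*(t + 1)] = 2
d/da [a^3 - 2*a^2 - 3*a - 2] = 3*a^2 - 4*a - 3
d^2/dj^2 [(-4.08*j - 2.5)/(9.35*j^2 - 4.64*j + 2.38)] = (-(4.08*j + 2.5)*(18.7*j - 4.64)*(37.4*j - 9.28) + (228.888*j + 8.8876)*(9.35*j^2 - 4.64*j + 2.38))/(9.35*j^2 - 4.64*j + 2.38)^3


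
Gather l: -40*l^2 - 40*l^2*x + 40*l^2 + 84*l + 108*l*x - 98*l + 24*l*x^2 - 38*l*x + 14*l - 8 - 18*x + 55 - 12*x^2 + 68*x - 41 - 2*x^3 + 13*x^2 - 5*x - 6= -40*l^2*x + l*(24*x^2 + 70*x) - 2*x^3 + x^2 + 45*x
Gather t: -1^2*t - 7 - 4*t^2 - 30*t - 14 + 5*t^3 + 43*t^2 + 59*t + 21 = 5*t^3 + 39*t^2 + 28*t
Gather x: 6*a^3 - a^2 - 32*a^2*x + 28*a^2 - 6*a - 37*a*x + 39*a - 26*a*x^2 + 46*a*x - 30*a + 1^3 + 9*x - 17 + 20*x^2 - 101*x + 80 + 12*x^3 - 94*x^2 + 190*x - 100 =6*a^3 + 27*a^2 + 3*a + 12*x^3 + x^2*(-26*a - 74) + x*(-32*a^2 + 9*a + 98) - 36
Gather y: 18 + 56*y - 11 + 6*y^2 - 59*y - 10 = 6*y^2 - 3*y - 3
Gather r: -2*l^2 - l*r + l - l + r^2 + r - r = -2*l^2 - l*r + r^2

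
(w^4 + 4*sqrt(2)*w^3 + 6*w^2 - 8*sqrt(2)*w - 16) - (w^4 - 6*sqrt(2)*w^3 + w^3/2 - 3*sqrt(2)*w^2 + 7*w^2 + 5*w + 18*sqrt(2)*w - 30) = -w^3/2 + 10*sqrt(2)*w^3 - w^2 + 3*sqrt(2)*w^2 - 26*sqrt(2)*w - 5*w + 14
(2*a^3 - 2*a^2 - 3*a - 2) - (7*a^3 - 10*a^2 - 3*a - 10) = -5*a^3 + 8*a^2 + 8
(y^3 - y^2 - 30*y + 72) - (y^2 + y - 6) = y^3 - 2*y^2 - 31*y + 78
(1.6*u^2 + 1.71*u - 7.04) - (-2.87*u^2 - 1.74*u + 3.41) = 4.47*u^2 + 3.45*u - 10.45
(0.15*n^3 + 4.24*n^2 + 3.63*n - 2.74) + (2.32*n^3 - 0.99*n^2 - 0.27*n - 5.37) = 2.47*n^3 + 3.25*n^2 + 3.36*n - 8.11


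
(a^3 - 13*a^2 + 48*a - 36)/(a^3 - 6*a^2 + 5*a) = (a^2 - 12*a + 36)/(a*(a - 5))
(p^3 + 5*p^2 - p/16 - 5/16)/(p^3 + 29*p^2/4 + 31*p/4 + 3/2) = (4*p^2 + 19*p - 5)/(4*(p^2 + 7*p + 6))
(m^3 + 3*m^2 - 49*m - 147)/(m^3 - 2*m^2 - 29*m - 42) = (m + 7)/(m + 2)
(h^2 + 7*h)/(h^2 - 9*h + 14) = h*(h + 7)/(h^2 - 9*h + 14)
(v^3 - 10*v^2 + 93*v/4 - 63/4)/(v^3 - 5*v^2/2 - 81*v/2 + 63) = (v - 3/2)/(v + 6)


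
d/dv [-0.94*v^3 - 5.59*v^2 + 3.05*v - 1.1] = -2.82*v^2 - 11.18*v + 3.05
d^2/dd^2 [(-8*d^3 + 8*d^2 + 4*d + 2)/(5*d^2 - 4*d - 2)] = 4*(26*d^3 + 99*d^2 - 48*d + 26)/(125*d^6 - 300*d^5 + 90*d^4 + 176*d^3 - 36*d^2 - 48*d - 8)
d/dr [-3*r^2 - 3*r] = -6*r - 3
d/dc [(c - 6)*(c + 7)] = 2*c + 1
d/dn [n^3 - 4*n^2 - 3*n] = 3*n^2 - 8*n - 3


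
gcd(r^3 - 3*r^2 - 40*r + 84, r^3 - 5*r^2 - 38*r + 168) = r^2 - r - 42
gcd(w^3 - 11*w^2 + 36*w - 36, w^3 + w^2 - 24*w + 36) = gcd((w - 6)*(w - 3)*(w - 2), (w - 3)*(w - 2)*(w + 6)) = w^2 - 5*w + 6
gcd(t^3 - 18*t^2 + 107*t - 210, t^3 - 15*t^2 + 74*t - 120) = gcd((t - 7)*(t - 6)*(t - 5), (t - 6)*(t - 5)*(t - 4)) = t^2 - 11*t + 30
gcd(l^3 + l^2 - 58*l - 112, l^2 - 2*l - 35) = 1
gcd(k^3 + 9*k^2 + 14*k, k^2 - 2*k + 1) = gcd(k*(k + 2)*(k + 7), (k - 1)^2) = 1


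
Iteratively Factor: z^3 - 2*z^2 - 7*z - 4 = (z + 1)*(z^2 - 3*z - 4) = (z - 4)*(z + 1)*(z + 1)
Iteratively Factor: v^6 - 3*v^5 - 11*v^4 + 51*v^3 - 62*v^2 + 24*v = (v)*(v^5 - 3*v^4 - 11*v^3 + 51*v^2 - 62*v + 24) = v*(v - 1)*(v^4 - 2*v^3 - 13*v^2 + 38*v - 24) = v*(v - 3)*(v - 1)*(v^3 + v^2 - 10*v + 8) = v*(v - 3)*(v - 1)^2*(v^2 + 2*v - 8) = v*(v - 3)*(v - 2)*(v - 1)^2*(v + 4)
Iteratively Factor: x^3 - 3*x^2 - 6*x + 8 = (x - 4)*(x^2 + x - 2) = (x - 4)*(x + 2)*(x - 1)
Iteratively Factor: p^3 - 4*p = (p - 2)*(p^2 + 2*p) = (p - 2)*(p + 2)*(p)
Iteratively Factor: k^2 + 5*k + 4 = (k + 1)*(k + 4)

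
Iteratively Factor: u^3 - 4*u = (u - 2)*(u^2 + 2*u) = u*(u - 2)*(u + 2)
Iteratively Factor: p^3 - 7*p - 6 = (p - 3)*(p^2 + 3*p + 2) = (p - 3)*(p + 2)*(p + 1)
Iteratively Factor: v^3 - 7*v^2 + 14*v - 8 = (v - 4)*(v^2 - 3*v + 2) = (v - 4)*(v - 1)*(v - 2)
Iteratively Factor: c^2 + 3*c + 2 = (c + 2)*(c + 1)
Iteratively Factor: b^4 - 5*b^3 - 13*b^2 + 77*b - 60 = (b - 3)*(b^3 - 2*b^2 - 19*b + 20) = (b - 5)*(b - 3)*(b^2 + 3*b - 4) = (b - 5)*(b - 3)*(b + 4)*(b - 1)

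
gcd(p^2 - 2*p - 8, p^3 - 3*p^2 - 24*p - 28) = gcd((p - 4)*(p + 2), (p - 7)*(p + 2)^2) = p + 2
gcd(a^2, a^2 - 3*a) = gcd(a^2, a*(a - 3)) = a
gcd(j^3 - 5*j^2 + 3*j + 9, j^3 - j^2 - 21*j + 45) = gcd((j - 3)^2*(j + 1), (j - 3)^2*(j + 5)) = j^2 - 6*j + 9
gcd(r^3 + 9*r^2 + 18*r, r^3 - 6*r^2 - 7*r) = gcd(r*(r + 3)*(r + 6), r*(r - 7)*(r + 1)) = r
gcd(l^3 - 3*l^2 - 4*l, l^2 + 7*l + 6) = l + 1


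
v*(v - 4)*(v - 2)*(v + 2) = v^4 - 4*v^3 - 4*v^2 + 16*v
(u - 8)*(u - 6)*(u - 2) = u^3 - 16*u^2 + 76*u - 96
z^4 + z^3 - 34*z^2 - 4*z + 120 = (z - 5)*(z - 2)*(z + 2)*(z + 6)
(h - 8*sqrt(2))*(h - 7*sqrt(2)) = h^2 - 15*sqrt(2)*h + 112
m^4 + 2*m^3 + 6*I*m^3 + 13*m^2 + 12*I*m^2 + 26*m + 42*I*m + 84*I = (m + 2)*(m - 3*I)*(m + 2*I)*(m + 7*I)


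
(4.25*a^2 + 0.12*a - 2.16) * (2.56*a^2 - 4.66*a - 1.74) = 10.88*a^4 - 19.4978*a^3 - 13.4838*a^2 + 9.8568*a + 3.7584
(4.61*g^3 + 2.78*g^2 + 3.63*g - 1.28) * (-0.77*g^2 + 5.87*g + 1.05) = -3.5497*g^5 + 24.9201*g^4 + 18.364*g^3 + 25.2127*g^2 - 3.7021*g - 1.344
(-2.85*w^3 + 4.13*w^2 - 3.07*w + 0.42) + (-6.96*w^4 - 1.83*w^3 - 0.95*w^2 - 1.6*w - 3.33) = -6.96*w^4 - 4.68*w^3 + 3.18*w^2 - 4.67*w - 2.91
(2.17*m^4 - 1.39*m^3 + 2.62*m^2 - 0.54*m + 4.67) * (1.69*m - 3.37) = 3.6673*m^5 - 9.662*m^4 + 9.1121*m^3 - 9.742*m^2 + 9.7121*m - 15.7379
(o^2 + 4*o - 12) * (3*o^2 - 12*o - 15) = 3*o^4 - 99*o^2 + 84*o + 180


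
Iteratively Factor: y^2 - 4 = (y - 2)*(y + 2)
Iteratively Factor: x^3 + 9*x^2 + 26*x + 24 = (x + 3)*(x^2 + 6*x + 8) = (x + 2)*(x + 3)*(x + 4)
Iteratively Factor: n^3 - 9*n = (n - 3)*(n^2 + 3*n) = n*(n - 3)*(n + 3)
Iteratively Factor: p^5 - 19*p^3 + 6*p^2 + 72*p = (p - 3)*(p^4 + 3*p^3 - 10*p^2 - 24*p) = p*(p - 3)*(p^3 + 3*p^2 - 10*p - 24) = p*(p - 3)*(p + 4)*(p^2 - p - 6) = p*(p - 3)*(p + 2)*(p + 4)*(p - 3)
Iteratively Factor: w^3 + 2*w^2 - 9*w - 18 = (w + 3)*(w^2 - w - 6) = (w - 3)*(w + 3)*(w + 2)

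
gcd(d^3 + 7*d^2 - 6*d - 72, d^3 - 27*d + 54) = d^2 + 3*d - 18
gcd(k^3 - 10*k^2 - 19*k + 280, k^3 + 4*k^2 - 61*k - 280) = k^2 - 3*k - 40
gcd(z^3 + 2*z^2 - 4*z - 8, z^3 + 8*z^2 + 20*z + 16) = z^2 + 4*z + 4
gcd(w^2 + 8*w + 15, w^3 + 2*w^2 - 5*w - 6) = w + 3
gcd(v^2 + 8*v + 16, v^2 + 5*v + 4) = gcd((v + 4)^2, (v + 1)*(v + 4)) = v + 4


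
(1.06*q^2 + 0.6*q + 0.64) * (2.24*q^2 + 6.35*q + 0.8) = 2.3744*q^4 + 8.075*q^3 + 6.0916*q^2 + 4.544*q + 0.512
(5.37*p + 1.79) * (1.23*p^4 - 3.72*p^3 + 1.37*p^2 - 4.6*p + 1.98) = 6.6051*p^5 - 17.7747*p^4 + 0.6981*p^3 - 22.2497*p^2 + 2.3986*p + 3.5442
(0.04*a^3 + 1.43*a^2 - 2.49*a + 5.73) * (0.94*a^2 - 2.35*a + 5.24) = 0.0376*a^5 + 1.2502*a^4 - 5.4915*a^3 + 18.7309*a^2 - 26.5131*a + 30.0252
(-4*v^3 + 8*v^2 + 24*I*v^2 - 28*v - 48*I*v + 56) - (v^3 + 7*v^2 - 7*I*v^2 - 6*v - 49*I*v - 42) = -5*v^3 + v^2 + 31*I*v^2 - 22*v + I*v + 98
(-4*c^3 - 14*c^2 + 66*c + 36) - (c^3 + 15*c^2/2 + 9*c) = -5*c^3 - 43*c^2/2 + 57*c + 36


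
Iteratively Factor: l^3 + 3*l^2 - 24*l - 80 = (l + 4)*(l^2 - l - 20) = (l + 4)^2*(l - 5)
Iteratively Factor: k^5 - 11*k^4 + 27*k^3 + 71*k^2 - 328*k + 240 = (k - 5)*(k^4 - 6*k^3 - 3*k^2 + 56*k - 48) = (k - 5)*(k - 4)*(k^3 - 2*k^2 - 11*k + 12) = (k - 5)*(k - 4)*(k + 3)*(k^2 - 5*k + 4) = (k - 5)*(k - 4)^2*(k + 3)*(k - 1)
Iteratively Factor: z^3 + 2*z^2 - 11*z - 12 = (z + 4)*(z^2 - 2*z - 3) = (z - 3)*(z + 4)*(z + 1)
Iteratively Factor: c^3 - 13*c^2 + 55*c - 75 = (c - 5)*(c^2 - 8*c + 15) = (c - 5)*(c - 3)*(c - 5)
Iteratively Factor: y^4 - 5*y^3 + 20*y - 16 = (y - 2)*(y^3 - 3*y^2 - 6*y + 8) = (y - 2)*(y - 1)*(y^2 - 2*y - 8) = (y - 4)*(y - 2)*(y - 1)*(y + 2)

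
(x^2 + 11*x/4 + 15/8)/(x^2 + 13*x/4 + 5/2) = (x + 3/2)/(x + 2)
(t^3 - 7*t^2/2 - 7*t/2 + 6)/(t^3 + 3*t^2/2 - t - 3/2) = (t - 4)/(t + 1)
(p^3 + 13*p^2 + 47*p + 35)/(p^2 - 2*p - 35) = (p^2 + 8*p + 7)/(p - 7)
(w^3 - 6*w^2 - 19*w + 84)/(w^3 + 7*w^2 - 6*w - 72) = (w - 7)/(w + 6)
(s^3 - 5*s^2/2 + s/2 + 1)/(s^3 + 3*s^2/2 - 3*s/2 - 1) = (s - 2)/(s + 2)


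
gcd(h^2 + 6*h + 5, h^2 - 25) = h + 5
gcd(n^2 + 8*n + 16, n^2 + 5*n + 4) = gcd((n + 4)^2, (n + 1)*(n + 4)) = n + 4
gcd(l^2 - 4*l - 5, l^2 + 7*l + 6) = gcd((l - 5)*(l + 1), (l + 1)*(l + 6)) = l + 1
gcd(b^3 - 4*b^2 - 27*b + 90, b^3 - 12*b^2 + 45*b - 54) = b^2 - 9*b + 18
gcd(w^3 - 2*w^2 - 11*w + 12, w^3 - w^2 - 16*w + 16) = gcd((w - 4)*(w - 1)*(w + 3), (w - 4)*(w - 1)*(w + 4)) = w^2 - 5*w + 4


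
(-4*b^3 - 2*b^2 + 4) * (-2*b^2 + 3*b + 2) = 8*b^5 - 8*b^4 - 14*b^3 - 12*b^2 + 12*b + 8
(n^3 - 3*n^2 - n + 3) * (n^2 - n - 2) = n^5 - 4*n^4 + 10*n^2 - n - 6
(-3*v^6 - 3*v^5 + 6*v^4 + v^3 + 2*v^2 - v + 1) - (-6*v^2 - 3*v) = -3*v^6 - 3*v^5 + 6*v^4 + v^3 + 8*v^2 + 2*v + 1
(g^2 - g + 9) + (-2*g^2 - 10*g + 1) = -g^2 - 11*g + 10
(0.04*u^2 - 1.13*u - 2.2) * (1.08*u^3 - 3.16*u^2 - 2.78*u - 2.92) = 0.0432*u^5 - 1.3468*u^4 + 1.0836*u^3 + 9.9766*u^2 + 9.4156*u + 6.424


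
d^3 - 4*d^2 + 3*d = d*(d - 3)*(d - 1)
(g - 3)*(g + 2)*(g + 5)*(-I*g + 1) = -I*g^4 + g^3 - 4*I*g^3 + 4*g^2 + 11*I*g^2 - 11*g + 30*I*g - 30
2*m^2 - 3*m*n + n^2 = (-2*m + n)*(-m + n)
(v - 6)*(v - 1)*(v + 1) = v^3 - 6*v^2 - v + 6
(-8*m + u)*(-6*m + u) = 48*m^2 - 14*m*u + u^2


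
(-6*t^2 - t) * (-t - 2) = 6*t^3 + 13*t^2 + 2*t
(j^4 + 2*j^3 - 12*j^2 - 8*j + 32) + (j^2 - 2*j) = j^4 + 2*j^3 - 11*j^2 - 10*j + 32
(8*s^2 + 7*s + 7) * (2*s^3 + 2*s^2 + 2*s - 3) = 16*s^5 + 30*s^4 + 44*s^3 + 4*s^2 - 7*s - 21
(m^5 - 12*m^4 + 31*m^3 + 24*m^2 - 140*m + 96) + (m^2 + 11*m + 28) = m^5 - 12*m^4 + 31*m^3 + 25*m^2 - 129*m + 124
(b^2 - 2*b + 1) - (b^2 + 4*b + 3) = -6*b - 2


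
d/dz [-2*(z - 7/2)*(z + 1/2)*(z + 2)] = -6*z^2 + 4*z + 31/2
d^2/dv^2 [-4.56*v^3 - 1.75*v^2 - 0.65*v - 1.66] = -27.36*v - 3.5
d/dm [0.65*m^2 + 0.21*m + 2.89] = 1.3*m + 0.21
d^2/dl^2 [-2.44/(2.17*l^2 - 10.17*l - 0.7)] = (-22.979432*l^2 + 107.696232*l + 2.44*(4.34*l - 10.17)*(8.68*l - 20.34) + 7.41272)/(-2.17*l^2 + 10.17*l + 0.7)^3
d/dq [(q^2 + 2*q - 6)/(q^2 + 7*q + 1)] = (5*q^2 + 14*q + 44)/(q^4 + 14*q^3 + 51*q^2 + 14*q + 1)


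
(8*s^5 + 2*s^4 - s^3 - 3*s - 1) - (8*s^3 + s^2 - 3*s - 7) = 8*s^5 + 2*s^4 - 9*s^3 - s^2 + 6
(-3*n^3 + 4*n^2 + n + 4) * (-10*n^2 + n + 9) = 30*n^5 - 43*n^4 - 33*n^3 - 3*n^2 + 13*n + 36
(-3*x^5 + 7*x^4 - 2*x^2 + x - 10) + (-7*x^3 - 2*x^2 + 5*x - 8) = -3*x^5 + 7*x^4 - 7*x^3 - 4*x^2 + 6*x - 18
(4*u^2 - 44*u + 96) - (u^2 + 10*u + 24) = 3*u^2 - 54*u + 72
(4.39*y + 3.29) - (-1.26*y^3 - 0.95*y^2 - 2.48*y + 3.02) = 1.26*y^3 + 0.95*y^2 + 6.87*y + 0.27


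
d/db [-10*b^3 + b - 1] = 1 - 30*b^2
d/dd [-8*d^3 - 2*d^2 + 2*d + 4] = -24*d^2 - 4*d + 2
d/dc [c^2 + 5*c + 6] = 2*c + 5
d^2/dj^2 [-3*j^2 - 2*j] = -6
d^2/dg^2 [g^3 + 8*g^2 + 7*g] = 6*g + 16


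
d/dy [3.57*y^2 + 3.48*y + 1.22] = 7.14*y + 3.48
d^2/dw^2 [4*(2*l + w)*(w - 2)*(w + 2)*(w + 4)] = 48*l*w + 64*l + 48*w^2 + 96*w - 32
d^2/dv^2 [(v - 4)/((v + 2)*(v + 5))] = 2*(v^3 - 12*v^2 - 114*v - 226)/(v^6 + 21*v^5 + 177*v^4 + 763*v^3 + 1770*v^2 + 2100*v + 1000)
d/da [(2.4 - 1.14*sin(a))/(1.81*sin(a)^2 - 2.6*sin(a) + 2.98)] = (2.0634*sin(a)^2 - 8.688*sin(a) + 2.8428)*cos(a)/(3.2761*sin(a)^4 - 9.412*sin(a)^3 + 17.5476*sin(a)^2 - 15.496*sin(a) + 8.8804)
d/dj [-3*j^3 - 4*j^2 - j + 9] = -9*j^2 - 8*j - 1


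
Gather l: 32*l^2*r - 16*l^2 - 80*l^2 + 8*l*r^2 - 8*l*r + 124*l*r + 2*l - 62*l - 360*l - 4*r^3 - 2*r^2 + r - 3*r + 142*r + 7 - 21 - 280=l^2*(32*r - 96) + l*(8*r^2 + 116*r - 420) - 4*r^3 - 2*r^2 + 140*r - 294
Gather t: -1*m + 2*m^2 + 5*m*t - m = 2*m^2 + 5*m*t - 2*m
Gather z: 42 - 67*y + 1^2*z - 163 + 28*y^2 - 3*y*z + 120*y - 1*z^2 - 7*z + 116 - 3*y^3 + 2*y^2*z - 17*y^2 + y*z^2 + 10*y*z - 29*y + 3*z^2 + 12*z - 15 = -3*y^3 + 11*y^2 + 24*y + z^2*(y + 2) + z*(2*y^2 + 7*y + 6) - 20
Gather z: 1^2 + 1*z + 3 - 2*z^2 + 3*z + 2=-2*z^2 + 4*z + 6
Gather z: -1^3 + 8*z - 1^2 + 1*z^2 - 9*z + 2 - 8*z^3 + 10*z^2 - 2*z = -8*z^3 + 11*z^2 - 3*z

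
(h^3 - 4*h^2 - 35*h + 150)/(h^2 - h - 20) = (h^2 + h - 30)/(h + 4)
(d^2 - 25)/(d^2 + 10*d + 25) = (d - 5)/(d + 5)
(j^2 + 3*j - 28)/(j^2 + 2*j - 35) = (j - 4)/(j - 5)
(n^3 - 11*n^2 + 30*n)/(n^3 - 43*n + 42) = n*(n - 5)/(n^2 + 6*n - 7)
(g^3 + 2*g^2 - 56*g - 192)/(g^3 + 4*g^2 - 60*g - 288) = (g + 4)/(g + 6)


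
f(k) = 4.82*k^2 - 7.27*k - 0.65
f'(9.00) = 79.49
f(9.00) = 324.34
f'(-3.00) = -36.19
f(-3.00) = 64.54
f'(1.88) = 10.85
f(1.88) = 2.72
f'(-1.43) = -21.06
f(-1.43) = 19.60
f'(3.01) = 21.75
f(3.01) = 21.14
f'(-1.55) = -22.21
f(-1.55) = 22.20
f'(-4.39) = -49.59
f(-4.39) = 124.16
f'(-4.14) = -47.18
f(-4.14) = 112.06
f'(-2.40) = -30.41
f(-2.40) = 44.56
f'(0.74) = -0.14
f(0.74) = -3.39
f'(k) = 9.64*k - 7.27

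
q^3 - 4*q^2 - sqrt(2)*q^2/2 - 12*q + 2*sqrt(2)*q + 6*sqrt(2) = (q - 6)*(q + 2)*(q - sqrt(2)/2)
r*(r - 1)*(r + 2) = r^3 + r^2 - 2*r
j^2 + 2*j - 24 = (j - 4)*(j + 6)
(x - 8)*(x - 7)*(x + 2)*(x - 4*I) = x^4 - 13*x^3 - 4*I*x^3 + 26*x^2 + 52*I*x^2 + 112*x - 104*I*x - 448*I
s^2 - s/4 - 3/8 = (s - 3/4)*(s + 1/2)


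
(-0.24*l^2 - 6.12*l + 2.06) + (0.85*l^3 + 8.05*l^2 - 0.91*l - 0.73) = 0.85*l^3 + 7.81*l^2 - 7.03*l + 1.33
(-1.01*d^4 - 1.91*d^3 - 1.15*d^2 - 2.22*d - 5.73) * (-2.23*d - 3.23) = 2.2523*d^5 + 7.5216*d^4 + 8.7338*d^3 + 8.6651*d^2 + 19.9485*d + 18.5079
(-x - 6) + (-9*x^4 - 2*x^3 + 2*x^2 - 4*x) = -9*x^4 - 2*x^3 + 2*x^2 - 5*x - 6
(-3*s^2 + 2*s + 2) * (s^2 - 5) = -3*s^4 + 2*s^3 + 17*s^2 - 10*s - 10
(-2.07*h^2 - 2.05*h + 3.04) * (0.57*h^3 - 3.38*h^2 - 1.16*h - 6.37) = -1.1799*h^5 + 5.8281*h^4 + 11.063*h^3 + 5.2887*h^2 + 9.5321*h - 19.3648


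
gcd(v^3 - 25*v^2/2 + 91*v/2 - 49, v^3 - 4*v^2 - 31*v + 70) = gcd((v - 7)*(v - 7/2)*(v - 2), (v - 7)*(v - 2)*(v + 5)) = v^2 - 9*v + 14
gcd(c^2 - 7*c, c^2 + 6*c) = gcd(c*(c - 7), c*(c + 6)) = c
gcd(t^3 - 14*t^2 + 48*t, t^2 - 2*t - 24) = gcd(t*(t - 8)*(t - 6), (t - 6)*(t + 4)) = t - 6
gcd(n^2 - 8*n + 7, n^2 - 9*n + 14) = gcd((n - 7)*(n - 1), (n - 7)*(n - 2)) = n - 7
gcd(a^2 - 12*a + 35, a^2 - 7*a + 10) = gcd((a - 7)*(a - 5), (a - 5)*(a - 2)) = a - 5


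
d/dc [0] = 0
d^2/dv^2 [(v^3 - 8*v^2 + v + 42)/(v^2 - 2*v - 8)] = -6/(v^3 - 12*v^2 + 48*v - 64)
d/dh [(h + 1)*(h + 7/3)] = 2*h + 10/3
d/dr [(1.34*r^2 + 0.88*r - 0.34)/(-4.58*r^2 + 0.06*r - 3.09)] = (4.1108*r^2 - 11.3956*r - 2.6988)/(20.9764*r^4 - 0.5496*r^3 + 28.308*r^2 - 0.3708*r + 9.5481)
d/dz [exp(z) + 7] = exp(z)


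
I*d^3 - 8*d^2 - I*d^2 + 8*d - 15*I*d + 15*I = (d + 3*I)*(d + 5*I)*(I*d - I)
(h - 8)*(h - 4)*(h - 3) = h^3 - 15*h^2 + 68*h - 96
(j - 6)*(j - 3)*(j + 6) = j^3 - 3*j^2 - 36*j + 108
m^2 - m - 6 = (m - 3)*(m + 2)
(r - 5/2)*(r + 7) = r^2 + 9*r/2 - 35/2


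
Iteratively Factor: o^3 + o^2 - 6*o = (o)*(o^2 + o - 6) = o*(o - 2)*(o + 3)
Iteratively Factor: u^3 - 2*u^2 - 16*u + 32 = (u - 4)*(u^2 + 2*u - 8) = (u - 4)*(u + 4)*(u - 2)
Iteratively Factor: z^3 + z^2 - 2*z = (z)*(z^2 + z - 2) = z*(z + 2)*(z - 1)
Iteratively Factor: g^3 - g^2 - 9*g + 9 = (g + 3)*(g^2 - 4*g + 3) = (g - 1)*(g + 3)*(g - 3)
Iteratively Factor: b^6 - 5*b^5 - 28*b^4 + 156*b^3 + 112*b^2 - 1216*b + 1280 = (b - 4)*(b^5 - b^4 - 32*b^3 + 28*b^2 + 224*b - 320) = (b - 4)*(b - 2)*(b^4 + b^3 - 30*b^2 - 32*b + 160) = (b - 4)*(b - 2)*(b + 4)*(b^3 - 3*b^2 - 18*b + 40) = (b - 5)*(b - 4)*(b - 2)*(b + 4)*(b^2 + 2*b - 8) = (b - 5)*(b - 4)*(b - 2)*(b + 4)^2*(b - 2)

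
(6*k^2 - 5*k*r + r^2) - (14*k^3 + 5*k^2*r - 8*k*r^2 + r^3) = -14*k^3 - 5*k^2*r + 6*k^2 + 8*k*r^2 - 5*k*r - r^3 + r^2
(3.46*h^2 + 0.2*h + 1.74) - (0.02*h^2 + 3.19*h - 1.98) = 3.44*h^2 - 2.99*h + 3.72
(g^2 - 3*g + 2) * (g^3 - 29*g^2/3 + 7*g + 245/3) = g^5 - 38*g^4/3 + 38*g^3 + 124*g^2/3 - 231*g + 490/3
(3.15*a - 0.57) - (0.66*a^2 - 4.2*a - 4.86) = -0.66*a^2 + 7.35*a + 4.29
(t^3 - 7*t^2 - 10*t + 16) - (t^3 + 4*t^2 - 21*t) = -11*t^2 + 11*t + 16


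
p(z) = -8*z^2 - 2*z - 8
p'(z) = -16*z - 2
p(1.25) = -23.00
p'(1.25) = -22.00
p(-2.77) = -63.84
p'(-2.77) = 42.32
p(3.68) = -123.70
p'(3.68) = -60.88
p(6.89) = -401.56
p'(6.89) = -112.24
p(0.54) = -11.41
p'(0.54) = -10.64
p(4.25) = -161.00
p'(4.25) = -70.00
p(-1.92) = -33.65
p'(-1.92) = 28.72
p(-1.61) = -25.52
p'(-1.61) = 23.76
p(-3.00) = -74.00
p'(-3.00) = 46.00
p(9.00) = -674.00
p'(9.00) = -146.00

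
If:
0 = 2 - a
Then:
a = 2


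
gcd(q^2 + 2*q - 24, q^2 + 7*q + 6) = q + 6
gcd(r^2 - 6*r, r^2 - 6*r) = r^2 - 6*r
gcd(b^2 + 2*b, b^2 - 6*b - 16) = b + 2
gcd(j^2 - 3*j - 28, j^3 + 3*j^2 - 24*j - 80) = j + 4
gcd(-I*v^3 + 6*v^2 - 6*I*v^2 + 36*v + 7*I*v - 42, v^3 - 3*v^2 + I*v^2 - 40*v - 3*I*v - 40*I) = 1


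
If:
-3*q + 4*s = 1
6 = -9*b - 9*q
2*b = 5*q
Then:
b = -10/21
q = -4/21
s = 3/28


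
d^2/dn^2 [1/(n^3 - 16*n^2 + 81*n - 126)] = 2*((16 - 3*n)*(n^3 - 16*n^2 + 81*n - 126) + (3*n^2 - 32*n + 81)^2)/(n^3 - 16*n^2 + 81*n - 126)^3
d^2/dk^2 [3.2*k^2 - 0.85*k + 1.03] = 6.40000000000000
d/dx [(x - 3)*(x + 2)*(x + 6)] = 3*x^2 + 10*x - 12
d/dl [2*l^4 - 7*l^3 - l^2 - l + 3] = 8*l^3 - 21*l^2 - 2*l - 1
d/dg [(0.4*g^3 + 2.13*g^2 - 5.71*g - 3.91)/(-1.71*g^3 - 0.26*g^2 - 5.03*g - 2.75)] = (3.5383*g^4 - 23.5522*g^3 - 35.5568*g^2 - 13.7482*g - 3.9648)/(2.9241*g^6 + 0.8892*g^5 + 17.2702*g^4 + 12.0206*g^3 + 26.7309*g^2 + 27.665*g + 7.5625)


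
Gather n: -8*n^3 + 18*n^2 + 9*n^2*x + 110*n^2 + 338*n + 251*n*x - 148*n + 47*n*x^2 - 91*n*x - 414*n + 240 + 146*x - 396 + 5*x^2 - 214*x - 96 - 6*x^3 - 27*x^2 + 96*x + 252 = -8*n^3 + n^2*(9*x + 128) + n*(47*x^2 + 160*x - 224) - 6*x^3 - 22*x^2 + 28*x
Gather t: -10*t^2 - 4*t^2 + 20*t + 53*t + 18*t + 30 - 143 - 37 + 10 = -14*t^2 + 91*t - 140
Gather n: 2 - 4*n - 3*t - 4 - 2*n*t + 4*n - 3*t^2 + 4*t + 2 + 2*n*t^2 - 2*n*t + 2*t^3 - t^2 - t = n*(2*t^2 - 4*t) + 2*t^3 - 4*t^2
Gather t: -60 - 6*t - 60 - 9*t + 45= -15*t - 75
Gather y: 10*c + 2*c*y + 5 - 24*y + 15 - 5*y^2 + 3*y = 10*c - 5*y^2 + y*(2*c - 21) + 20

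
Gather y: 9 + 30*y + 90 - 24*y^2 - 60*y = -24*y^2 - 30*y + 99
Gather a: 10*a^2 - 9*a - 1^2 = 10*a^2 - 9*a - 1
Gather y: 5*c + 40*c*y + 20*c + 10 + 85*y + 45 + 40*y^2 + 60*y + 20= 25*c + 40*y^2 + y*(40*c + 145) + 75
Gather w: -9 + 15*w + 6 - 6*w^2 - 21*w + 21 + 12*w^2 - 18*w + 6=6*w^2 - 24*w + 24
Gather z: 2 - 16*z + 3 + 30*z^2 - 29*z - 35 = 30*z^2 - 45*z - 30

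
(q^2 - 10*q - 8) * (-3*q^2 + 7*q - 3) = -3*q^4 + 37*q^3 - 49*q^2 - 26*q + 24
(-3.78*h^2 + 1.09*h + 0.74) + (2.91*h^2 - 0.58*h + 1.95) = -0.87*h^2 + 0.51*h + 2.69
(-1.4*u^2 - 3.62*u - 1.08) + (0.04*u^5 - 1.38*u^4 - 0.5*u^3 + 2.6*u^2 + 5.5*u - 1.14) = 0.04*u^5 - 1.38*u^4 - 0.5*u^3 + 1.2*u^2 + 1.88*u - 2.22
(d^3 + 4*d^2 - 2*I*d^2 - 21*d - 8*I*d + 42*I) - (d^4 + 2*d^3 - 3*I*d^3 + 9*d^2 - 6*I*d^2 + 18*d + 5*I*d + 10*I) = -d^4 - d^3 + 3*I*d^3 - 5*d^2 + 4*I*d^2 - 39*d - 13*I*d + 32*I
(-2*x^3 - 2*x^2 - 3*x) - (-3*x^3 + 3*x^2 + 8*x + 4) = x^3 - 5*x^2 - 11*x - 4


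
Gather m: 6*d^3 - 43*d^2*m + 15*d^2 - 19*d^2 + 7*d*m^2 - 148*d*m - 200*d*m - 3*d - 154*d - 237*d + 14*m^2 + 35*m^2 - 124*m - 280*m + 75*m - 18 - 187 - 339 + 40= 6*d^3 - 4*d^2 - 394*d + m^2*(7*d + 49) + m*(-43*d^2 - 348*d - 329) - 504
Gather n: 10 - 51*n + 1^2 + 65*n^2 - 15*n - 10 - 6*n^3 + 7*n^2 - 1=-6*n^3 + 72*n^2 - 66*n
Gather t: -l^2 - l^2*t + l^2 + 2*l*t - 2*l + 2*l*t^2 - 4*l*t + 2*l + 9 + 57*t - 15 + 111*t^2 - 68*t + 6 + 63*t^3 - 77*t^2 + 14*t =63*t^3 + t^2*(2*l + 34) + t*(-l^2 - 2*l + 3)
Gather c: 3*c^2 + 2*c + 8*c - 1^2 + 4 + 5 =3*c^2 + 10*c + 8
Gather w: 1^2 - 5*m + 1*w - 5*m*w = -5*m + w*(1 - 5*m) + 1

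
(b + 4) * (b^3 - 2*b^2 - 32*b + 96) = b^4 + 2*b^3 - 40*b^2 - 32*b + 384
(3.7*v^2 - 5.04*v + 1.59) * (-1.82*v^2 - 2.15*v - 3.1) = -6.734*v^4 + 1.2178*v^3 - 3.5278*v^2 + 12.2055*v - 4.929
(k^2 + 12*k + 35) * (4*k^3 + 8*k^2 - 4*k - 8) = 4*k^5 + 56*k^4 + 232*k^3 + 224*k^2 - 236*k - 280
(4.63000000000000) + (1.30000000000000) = 5.93000000000000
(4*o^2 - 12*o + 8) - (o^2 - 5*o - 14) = 3*o^2 - 7*o + 22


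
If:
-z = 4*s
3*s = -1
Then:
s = -1/3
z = 4/3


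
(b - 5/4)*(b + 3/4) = b^2 - b/2 - 15/16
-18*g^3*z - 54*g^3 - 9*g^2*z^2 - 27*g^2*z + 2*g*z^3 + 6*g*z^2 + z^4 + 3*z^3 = (-3*g + z)*(2*g + z)*(3*g + z)*(z + 3)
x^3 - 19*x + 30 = (x - 3)*(x - 2)*(x + 5)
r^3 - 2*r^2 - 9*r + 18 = (r - 3)*(r - 2)*(r + 3)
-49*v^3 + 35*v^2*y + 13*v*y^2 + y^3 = (-v + y)*(7*v + y)^2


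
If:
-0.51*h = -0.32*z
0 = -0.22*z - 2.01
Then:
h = -5.73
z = -9.14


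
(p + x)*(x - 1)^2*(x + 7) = p*x^3 + 5*p*x^2 - 13*p*x + 7*p + x^4 + 5*x^3 - 13*x^2 + 7*x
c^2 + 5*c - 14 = (c - 2)*(c + 7)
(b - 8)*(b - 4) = b^2 - 12*b + 32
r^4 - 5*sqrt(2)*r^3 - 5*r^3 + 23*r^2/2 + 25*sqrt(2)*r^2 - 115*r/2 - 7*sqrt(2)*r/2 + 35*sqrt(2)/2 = (r - 5)*(r - 7*sqrt(2)/2)*(r - sqrt(2))*(r - sqrt(2)/2)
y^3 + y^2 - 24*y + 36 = (y - 3)*(y - 2)*(y + 6)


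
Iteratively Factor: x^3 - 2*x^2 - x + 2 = (x - 1)*(x^2 - x - 2) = (x - 2)*(x - 1)*(x + 1)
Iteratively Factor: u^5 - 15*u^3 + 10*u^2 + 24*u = (u - 2)*(u^4 + 2*u^3 - 11*u^2 - 12*u) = (u - 2)*(u + 1)*(u^3 + u^2 - 12*u) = (u - 3)*(u - 2)*(u + 1)*(u^2 + 4*u) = (u - 3)*(u - 2)*(u + 1)*(u + 4)*(u)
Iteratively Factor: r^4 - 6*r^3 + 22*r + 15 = (r - 5)*(r^3 - r^2 - 5*r - 3) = (r - 5)*(r + 1)*(r^2 - 2*r - 3) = (r - 5)*(r - 3)*(r + 1)*(r + 1)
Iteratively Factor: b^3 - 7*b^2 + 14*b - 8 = (b - 1)*(b^2 - 6*b + 8) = (b - 4)*(b - 1)*(b - 2)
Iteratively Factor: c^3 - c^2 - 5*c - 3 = (c + 1)*(c^2 - 2*c - 3) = (c + 1)^2*(c - 3)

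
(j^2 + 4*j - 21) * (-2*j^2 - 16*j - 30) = -2*j^4 - 24*j^3 - 52*j^2 + 216*j + 630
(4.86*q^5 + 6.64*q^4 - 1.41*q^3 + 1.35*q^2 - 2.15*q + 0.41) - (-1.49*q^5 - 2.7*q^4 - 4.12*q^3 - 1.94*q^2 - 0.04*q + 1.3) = 6.35*q^5 + 9.34*q^4 + 2.71*q^3 + 3.29*q^2 - 2.11*q - 0.89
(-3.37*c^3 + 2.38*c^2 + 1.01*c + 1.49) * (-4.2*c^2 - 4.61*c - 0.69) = 14.154*c^5 + 5.5397*c^4 - 12.8885*c^3 - 12.5563*c^2 - 7.5658*c - 1.0281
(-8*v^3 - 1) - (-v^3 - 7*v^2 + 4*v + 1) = -7*v^3 + 7*v^2 - 4*v - 2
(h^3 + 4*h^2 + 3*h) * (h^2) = h^5 + 4*h^4 + 3*h^3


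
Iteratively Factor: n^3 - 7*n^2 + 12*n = (n - 3)*(n^2 - 4*n) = n*(n - 3)*(n - 4)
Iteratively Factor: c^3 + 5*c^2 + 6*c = (c + 3)*(c^2 + 2*c) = (c + 2)*(c + 3)*(c)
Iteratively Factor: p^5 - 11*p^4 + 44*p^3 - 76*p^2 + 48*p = (p - 2)*(p^4 - 9*p^3 + 26*p^2 - 24*p) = (p - 4)*(p - 2)*(p^3 - 5*p^2 + 6*p) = p*(p - 4)*(p - 2)*(p^2 - 5*p + 6) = p*(p - 4)*(p - 3)*(p - 2)*(p - 2)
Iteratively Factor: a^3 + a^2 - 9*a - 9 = (a - 3)*(a^2 + 4*a + 3) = (a - 3)*(a + 3)*(a + 1)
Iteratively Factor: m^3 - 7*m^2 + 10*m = (m - 2)*(m^2 - 5*m) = (m - 5)*(m - 2)*(m)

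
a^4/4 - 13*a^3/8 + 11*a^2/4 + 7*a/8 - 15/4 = (a/4 + 1/4)*(a - 3)*(a - 5/2)*(a - 2)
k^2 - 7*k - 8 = (k - 8)*(k + 1)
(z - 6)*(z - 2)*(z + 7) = z^3 - z^2 - 44*z + 84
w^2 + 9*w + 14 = (w + 2)*(w + 7)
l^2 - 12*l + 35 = (l - 7)*(l - 5)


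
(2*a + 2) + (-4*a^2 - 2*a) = 2 - 4*a^2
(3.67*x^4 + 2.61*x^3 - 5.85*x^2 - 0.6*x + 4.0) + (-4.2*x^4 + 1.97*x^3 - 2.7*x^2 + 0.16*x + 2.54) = -0.53*x^4 + 4.58*x^3 - 8.55*x^2 - 0.44*x + 6.54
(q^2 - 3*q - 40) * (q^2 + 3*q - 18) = q^4 - 67*q^2 - 66*q + 720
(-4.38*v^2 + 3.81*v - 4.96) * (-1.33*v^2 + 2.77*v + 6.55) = 5.8254*v^4 - 17.1999*v^3 - 11.5385*v^2 + 11.2163*v - 32.488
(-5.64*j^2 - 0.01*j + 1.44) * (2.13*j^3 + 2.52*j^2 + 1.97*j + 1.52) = -12.0132*j^5 - 14.2341*j^4 - 8.0688*j^3 - 4.9637*j^2 + 2.8216*j + 2.1888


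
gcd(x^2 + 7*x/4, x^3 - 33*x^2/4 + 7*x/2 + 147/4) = x + 7/4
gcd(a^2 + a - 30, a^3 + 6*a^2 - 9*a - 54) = a + 6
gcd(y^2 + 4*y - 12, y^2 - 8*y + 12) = y - 2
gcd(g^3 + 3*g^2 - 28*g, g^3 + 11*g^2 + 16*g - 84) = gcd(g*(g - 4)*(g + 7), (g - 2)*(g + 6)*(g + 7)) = g + 7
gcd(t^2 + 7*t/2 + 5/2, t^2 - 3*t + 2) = 1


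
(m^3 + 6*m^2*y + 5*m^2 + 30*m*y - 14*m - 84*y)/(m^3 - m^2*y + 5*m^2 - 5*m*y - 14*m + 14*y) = (-m - 6*y)/(-m + y)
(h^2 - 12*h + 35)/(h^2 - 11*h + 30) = (h - 7)/(h - 6)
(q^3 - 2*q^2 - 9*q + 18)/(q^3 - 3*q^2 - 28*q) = (-q^3 + 2*q^2 + 9*q - 18)/(q*(-q^2 + 3*q + 28))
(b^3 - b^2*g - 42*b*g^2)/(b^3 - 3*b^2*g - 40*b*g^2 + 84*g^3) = b/(b - 2*g)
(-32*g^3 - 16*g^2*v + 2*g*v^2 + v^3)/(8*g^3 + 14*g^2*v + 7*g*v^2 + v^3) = (-4*g + v)/(g + v)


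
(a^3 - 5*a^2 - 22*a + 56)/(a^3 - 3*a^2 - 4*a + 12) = (a^2 - 3*a - 28)/(a^2 - a - 6)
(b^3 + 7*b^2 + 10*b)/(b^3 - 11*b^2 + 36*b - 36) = b*(b^2 + 7*b + 10)/(b^3 - 11*b^2 + 36*b - 36)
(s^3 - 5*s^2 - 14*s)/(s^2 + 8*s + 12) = s*(s - 7)/(s + 6)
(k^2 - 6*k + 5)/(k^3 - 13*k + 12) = (k - 5)/(k^2 + k - 12)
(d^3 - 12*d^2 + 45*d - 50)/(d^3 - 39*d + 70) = (d - 5)/(d + 7)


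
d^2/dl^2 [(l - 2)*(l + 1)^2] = 6*l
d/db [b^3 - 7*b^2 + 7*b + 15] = 3*b^2 - 14*b + 7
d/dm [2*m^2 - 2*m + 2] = 4*m - 2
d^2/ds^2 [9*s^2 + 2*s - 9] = 18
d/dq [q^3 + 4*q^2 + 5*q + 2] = 3*q^2 + 8*q + 5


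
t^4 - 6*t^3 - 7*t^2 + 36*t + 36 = (t - 6)*(t - 3)*(t + 1)*(t + 2)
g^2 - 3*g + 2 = (g - 2)*(g - 1)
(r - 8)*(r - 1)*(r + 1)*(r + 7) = r^4 - r^3 - 57*r^2 + r + 56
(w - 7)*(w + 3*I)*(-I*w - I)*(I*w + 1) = w^4 - 6*w^3 + 2*I*w^3 - 4*w^2 - 12*I*w^2 - 18*w - 14*I*w - 21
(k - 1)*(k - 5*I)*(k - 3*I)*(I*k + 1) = I*k^4 + 9*k^3 - I*k^3 - 9*k^2 - 23*I*k^2 - 15*k + 23*I*k + 15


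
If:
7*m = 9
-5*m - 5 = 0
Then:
No Solution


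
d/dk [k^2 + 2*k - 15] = 2*k + 2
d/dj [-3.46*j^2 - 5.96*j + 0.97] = -6.92*j - 5.96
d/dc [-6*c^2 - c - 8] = -12*c - 1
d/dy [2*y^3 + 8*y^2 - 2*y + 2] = 6*y^2 + 16*y - 2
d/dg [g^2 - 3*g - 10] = 2*g - 3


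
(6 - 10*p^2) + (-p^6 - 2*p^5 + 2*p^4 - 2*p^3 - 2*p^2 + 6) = -p^6 - 2*p^5 + 2*p^4 - 2*p^3 - 12*p^2 + 12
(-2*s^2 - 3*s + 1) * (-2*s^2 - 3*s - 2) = 4*s^4 + 12*s^3 + 11*s^2 + 3*s - 2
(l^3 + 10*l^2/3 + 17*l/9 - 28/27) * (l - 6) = l^4 - 8*l^3/3 - 163*l^2/9 - 334*l/27 + 56/9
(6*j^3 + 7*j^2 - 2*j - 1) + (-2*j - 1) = 6*j^3 + 7*j^2 - 4*j - 2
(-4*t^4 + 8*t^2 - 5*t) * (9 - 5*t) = 20*t^5 - 36*t^4 - 40*t^3 + 97*t^2 - 45*t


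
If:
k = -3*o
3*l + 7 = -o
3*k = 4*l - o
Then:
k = -21/5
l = -14/5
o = 7/5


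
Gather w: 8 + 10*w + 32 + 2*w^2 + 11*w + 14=2*w^2 + 21*w + 54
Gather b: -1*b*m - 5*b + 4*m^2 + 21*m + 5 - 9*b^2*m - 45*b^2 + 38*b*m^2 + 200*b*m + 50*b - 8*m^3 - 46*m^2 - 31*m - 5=b^2*(-9*m - 45) + b*(38*m^2 + 199*m + 45) - 8*m^3 - 42*m^2 - 10*m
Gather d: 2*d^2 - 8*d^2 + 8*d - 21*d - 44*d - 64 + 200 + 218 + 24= -6*d^2 - 57*d + 378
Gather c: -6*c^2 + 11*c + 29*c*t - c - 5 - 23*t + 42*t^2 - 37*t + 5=-6*c^2 + c*(29*t + 10) + 42*t^2 - 60*t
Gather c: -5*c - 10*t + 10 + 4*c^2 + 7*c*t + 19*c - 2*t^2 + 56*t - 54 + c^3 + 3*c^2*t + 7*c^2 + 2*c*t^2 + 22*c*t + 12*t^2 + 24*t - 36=c^3 + c^2*(3*t + 11) + c*(2*t^2 + 29*t + 14) + 10*t^2 + 70*t - 80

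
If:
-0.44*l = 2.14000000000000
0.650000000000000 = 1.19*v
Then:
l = -4.86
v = 0.55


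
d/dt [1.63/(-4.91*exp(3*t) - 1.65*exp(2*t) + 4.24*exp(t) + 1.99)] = (24.0099*exp(2*t) + 5.379*exp(t) - 6.9112)*exp(t)/(4.91*exp(3*t) + 1.65*exp(2*t) - 4.24*exp(t) - 1.99)^2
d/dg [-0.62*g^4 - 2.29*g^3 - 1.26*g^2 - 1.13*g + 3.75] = -2.48*g^3 - 6.87*g^2 - 2.52*g - 1.13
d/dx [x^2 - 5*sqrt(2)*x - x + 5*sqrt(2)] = 2*x - 5*sqrt(2) - 1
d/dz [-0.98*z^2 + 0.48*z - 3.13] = 0.48 - 1.96*z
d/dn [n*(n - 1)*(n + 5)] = 3*n^2 + 8*n - 5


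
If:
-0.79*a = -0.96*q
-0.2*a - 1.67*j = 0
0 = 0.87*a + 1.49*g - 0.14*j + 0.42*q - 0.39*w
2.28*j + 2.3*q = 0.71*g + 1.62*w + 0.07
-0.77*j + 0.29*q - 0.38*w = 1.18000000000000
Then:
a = -8.73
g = 4.42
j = 1.05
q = -7.18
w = -10.70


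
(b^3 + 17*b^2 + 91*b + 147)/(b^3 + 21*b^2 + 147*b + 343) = (b + 3)/(b + 7)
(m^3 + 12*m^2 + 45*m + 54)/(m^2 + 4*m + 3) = (m^2 + 9*m + 18)/(m + 1)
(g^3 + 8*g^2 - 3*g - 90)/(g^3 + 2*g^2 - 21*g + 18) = (g + 5)/(g - 1)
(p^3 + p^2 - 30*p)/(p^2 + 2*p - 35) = p*(p + 6)/(p + 7)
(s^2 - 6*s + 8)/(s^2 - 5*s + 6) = (s - 4)/(s - 3)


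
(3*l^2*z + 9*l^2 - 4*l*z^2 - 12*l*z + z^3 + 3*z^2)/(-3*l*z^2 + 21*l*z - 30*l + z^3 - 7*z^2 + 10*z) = (-l*z - 3*l + z^2 + 3*z)/(z^2 - 7*z + 10)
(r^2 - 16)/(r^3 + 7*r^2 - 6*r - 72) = (r - 4)/(r^2 + 3*r - 18)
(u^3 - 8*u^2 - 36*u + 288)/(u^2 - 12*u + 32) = (u^2 - 36)/(u - 4)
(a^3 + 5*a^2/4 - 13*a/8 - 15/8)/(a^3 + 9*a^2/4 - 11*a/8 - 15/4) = (a + 1)/(a + 2)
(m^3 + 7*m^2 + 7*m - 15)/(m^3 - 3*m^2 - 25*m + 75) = (m^2 + 2*m - 3)/(m^2 - 8*m + 15)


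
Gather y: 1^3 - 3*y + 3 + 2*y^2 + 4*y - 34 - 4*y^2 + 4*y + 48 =-2*y^2 + 5*y + 18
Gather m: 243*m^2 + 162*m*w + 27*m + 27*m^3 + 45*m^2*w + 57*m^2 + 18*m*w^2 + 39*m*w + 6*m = 27*m^3 + m^2*(45*w + 300) + m*(18*w^2 + 201*w + 33)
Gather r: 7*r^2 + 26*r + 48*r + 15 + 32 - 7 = 7*r^2 + 74*r + 40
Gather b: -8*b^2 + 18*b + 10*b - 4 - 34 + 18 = -8*b^2 + 28*b - 20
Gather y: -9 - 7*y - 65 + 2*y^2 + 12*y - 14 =2*y^2 + 5*y - 88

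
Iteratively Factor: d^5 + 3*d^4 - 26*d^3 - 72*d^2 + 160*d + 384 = (d + 2)*(d^4 + d^3 - 28*d^2 - 16*d + 192) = (d - 3)*(d + 2)*(d^3 + 4*d^2 - 16*d - 64) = (d - 3)*(d + 2)*(d + 4)*(d^2 - 16) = (d - 4)*(d - 3)*(d + 2)*(d + 4)*(d + 4)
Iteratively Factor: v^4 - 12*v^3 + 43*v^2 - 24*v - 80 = (v + 1)*(v^3 - 13*v^2 + 56*v - 80) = (v - 4)*(v + 1)*(v^2 - 9*v + 20) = (v - 5)*(v - 4)*(v + 1)*(v - 4)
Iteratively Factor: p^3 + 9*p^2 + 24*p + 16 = (p + 4)*(p^2 + 5*p + 4) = (p + 1)*(p + 4)*(p + 4)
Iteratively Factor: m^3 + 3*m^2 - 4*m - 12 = (m - 2)*(m^2 + 5*m + 6) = (m - 2)*(m + 3)*(m + 2)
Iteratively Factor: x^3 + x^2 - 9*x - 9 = (x + 3)*(x^2 - 2*x - 3) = (x + 1)*(x + 3)*(x - 3)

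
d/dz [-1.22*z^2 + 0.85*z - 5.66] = 0.85 - 2.44*z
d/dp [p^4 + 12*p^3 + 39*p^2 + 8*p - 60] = 4*p^3 + 36*p^2 + 78*p + 8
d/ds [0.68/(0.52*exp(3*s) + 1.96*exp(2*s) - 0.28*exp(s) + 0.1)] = (-1.0608*exp(2*s) - 2.6656*exp(s) + 0.1904)*exp(s)/(0.52*exp(3*s) + 1.96*exp(2*s) - 0.28*exp(s) + 0.1)^2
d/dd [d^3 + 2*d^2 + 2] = d*(3*d + 4)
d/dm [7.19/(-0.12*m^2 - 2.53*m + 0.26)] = (1.7256*m + 18.1907)/(0.12*m^2 + 2.53*m - 0.26)^2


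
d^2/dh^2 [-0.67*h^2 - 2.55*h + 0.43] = -1.34000000000000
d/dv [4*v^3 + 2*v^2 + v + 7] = 12*v^2 + 4*v + 1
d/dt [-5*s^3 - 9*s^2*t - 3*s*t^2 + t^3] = -9*s^2 - 6*s*t + 3*t^2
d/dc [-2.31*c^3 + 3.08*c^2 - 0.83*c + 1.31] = -6.93*c^2 + 6.16*c - 0.83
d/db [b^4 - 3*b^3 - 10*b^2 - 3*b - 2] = 4*b^3 - 9*b^2 - 20*b - 3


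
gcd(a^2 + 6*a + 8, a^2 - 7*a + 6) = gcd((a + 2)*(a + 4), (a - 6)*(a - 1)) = 1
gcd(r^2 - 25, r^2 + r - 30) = r - 5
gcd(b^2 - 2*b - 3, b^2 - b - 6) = b - 3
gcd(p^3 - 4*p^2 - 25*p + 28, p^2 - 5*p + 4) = p - 1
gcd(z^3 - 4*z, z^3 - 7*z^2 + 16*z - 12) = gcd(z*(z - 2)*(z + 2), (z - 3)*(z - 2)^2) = z - 2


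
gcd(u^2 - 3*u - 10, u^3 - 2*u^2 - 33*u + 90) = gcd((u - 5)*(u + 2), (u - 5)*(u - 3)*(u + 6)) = u - 5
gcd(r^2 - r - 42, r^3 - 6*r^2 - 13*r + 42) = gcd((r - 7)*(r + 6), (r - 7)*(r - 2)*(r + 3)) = r - 7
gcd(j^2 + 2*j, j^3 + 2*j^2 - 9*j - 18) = j + 2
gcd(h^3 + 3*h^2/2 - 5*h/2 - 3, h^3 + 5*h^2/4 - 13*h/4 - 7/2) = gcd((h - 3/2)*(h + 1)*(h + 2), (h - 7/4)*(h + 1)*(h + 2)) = h^2 + 3*h + 2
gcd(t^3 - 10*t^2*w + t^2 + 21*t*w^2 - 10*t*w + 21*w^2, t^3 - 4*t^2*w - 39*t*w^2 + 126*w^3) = t^2 - 10*t*w + 21*w^2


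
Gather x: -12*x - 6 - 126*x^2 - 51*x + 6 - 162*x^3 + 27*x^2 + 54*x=-162*x^3 - 99*x^2 - 9*x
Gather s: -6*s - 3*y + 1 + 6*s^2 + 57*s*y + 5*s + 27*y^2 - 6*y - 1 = 6*s^2 + s*(57*y - 1) + 27*y^2 - 9*y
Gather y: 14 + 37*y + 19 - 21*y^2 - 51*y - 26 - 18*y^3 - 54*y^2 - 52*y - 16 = -18*y^3 - 75*y^2 - 66*y - 9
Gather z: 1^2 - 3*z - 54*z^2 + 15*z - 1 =-54*z^2 + 12*z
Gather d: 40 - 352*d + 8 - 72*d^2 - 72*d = -72*d^2 - 424*d + 48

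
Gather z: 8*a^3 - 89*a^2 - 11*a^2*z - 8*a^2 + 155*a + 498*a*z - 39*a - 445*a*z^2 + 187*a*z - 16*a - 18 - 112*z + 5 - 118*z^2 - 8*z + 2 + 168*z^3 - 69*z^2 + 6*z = 8*a^3 - 97*a^2 + 100*a + 168*z^3 + z^2*(-445*a - 187) + z*(-11*a^2 + 685*a - 114) - 11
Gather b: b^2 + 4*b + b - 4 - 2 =b^2 + 5*b - 6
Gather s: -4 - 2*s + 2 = -2*s - 2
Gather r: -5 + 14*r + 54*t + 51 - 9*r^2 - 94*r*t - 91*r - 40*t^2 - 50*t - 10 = -9*r^2 + r*(-94*t - 77) - 40*t^2 + 4*t + 36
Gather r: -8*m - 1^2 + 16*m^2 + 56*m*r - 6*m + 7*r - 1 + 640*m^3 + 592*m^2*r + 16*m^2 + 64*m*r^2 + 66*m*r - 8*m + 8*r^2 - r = 640*m^3 + 32*m^2 - 22*m + r^2*(64*m + 8) + r*(592*m^2 + 122*m + 6) - 2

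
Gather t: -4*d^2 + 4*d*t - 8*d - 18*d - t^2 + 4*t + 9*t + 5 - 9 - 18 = -4*d^2 - 26*d - t^2 + t*(4*d + 13) - 22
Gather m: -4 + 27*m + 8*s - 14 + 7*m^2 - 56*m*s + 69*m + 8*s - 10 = 7*m^2 + m*(96 - 56*s) + 16*s - 28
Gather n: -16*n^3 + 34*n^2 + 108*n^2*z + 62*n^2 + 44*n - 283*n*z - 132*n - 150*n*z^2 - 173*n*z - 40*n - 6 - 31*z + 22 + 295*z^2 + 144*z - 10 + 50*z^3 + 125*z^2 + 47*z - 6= -16*n^3 + n^2*(108*z + 96) + n*(-150*z^2 - 456*z - 128) + 50*z^3 + 420*z^2 + 160*z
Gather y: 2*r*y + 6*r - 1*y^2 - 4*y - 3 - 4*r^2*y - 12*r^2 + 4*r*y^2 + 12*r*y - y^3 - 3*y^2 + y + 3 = -12*r^2 + 6*r - y^3 + y^2*(4*r - 4) + y*(-4*r^2 + 14*r - 3)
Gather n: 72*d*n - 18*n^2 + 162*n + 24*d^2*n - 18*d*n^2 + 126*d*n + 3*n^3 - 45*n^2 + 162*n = 3*n^3 + n^2*(-18*d - 63) + n*(24*d^2 + 198*d + 324)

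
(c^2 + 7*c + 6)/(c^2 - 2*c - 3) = (c + 6)/(c - 3)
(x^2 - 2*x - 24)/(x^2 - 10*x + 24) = (x + 4)/(x - 4)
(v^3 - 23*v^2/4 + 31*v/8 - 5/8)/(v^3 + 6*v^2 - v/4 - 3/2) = (4*v^2 - 21*v + 5)/(2*(2*v^2 + 13*v + 6))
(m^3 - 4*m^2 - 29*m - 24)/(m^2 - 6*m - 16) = (m^2 + 4*m + 3)/(m + 2)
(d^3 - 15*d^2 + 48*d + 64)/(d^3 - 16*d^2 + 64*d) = (d + 1)/d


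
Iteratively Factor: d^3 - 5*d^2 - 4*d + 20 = (d - 5)*(d^2 - 4) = (d - 5)*(d + 2)*(d - 2)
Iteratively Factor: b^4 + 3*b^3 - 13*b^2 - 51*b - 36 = (b + 3)*(b^3 - 13*b - 12) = (b + 1)*(b + 3)*(b^2 - b - 12) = (b + 1)*(b + 3)^2*(b - 4)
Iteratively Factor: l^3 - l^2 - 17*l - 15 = (l + 1)*(l^2 - 2*l - 15) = (l + 1)*(l + 3)*(l - 5)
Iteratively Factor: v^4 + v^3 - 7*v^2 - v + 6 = (v + 3)*(v^3 - 2*v^2 - v + 2) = (v - 1)*(v + 3)*(v^2 - v - 2) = (v - 1)*(v + 1)*(v + 3)*(v - 2)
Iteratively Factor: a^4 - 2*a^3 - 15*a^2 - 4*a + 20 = (a + 2)*(a^3 - 4*a^2 - 7*a + 10) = (a - 5)*(a + 2)*(a^2 + a - 2) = (a - 5)*(a + 2)^2*(a - 1)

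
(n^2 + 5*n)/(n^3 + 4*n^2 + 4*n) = (n + 5)/(n^2 + 4*n + 4)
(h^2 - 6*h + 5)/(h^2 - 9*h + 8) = (h - 5)/(h - 8)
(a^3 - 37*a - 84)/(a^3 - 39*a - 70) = (-a^3 + 37*a + 84)/(-a^3 + 39*a + 70)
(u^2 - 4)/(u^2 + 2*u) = (u - 2)/u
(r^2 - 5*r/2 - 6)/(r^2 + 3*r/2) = (r - 4)/r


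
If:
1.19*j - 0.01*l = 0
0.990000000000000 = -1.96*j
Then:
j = -0.51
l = -60.11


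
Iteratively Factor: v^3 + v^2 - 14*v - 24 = (v + 3)*(v^2 - 2*v - 8) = (v + 2)*(v + 3)*(v - 4)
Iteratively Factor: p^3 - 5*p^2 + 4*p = (p - 4)*(p^2 - p) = (p - 4)*(p - 1)*(p)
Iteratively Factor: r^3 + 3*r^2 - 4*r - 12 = (r - 2)*(r^2 + 5*r + 6) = (r - 2)*(r + 2)*(r + 3)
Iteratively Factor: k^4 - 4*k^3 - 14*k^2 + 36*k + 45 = (k - 3)*(k^3 - k^2 - 17*k - 15) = (k - 3)*(k + 1)*(k^2 - 2*k - 15) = (k - 3)*(k + 1)*(k + 3)*(k - 5)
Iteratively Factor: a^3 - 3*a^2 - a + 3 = (a + 1)*(a^2 - 4*a + 3) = (a - 3)*(a + 1)*(a - 1)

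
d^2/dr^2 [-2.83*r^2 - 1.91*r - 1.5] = -5.66000000000000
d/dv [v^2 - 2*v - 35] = 2*v - 2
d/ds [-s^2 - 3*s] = -2*s - 3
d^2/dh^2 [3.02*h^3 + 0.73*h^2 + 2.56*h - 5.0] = 18.12*h + 1.46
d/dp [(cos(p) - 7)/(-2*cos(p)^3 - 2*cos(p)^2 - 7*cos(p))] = (25*cos(p) + 20*cos(2*p) - cos(3*p) + 69)*sin(p)/((2*cos(p) + cos(2*p) + 8)^2*cos(p)^2)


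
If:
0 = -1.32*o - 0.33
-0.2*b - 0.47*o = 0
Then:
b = 0.59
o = -0.25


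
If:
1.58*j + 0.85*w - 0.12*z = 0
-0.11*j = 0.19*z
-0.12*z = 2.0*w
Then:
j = 0.00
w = 0.00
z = 0.00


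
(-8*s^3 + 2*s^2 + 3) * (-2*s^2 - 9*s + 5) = 16*s^5 + 68*s^4 - 58*s^3 + 4*s^2 - 27*s + 15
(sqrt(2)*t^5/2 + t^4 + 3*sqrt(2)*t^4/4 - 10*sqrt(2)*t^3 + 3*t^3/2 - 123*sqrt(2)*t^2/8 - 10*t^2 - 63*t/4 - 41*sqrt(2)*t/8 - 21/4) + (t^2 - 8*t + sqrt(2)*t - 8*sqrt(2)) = sqrt(2)*t^5/2 + t^4 + 3*sqrt(2)*t^4/4 - 10*sqrt(2)*t^3 + 3*t^3/2 - 123*sqrt(2)*t^2/8 - 9*t^2 - 95*t/4 - 33*sqrt(2)*t/8 - 8*sqrt(2) - 21/4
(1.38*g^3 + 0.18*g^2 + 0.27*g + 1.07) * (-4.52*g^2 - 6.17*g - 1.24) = -6.2376*g^5 - 9.3282*g^4 - 4.0422*g^3 - 6.7255*g^2 - 6.9367*g - 1.3268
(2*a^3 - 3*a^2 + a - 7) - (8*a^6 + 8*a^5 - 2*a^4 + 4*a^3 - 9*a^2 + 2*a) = -8*a^6 - 8*a^5 + 2*a^4 - 2*a^3 + 6*a^2 - a - 7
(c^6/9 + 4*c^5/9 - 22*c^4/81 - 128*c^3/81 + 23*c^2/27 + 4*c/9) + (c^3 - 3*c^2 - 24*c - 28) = c^6/9 + 4*c^5/9 - 22*c^4/81 - 47*c^3/81 - 58*c^2/27 - 212*c/9 - 28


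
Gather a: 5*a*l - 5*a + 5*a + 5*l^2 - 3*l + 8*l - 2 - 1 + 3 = 5*a*l + 5*l^2 + 5*l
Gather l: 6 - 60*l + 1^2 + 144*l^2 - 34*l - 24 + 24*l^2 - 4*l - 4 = 168*l^2 - 98*l - 21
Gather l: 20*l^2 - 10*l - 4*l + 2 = 20*l^2 - 14*l + 2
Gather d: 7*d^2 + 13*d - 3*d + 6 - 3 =7*d^2 + 10*d + 3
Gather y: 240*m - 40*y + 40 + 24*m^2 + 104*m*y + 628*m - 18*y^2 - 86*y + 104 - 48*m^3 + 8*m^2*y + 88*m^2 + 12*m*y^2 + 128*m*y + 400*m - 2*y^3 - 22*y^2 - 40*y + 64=-48*m^3 + 112*m^2 + 1268*m - 2*y^3 + y^2*(12*m - 40) + y*(8*m^2 + 232*m - 166) + 208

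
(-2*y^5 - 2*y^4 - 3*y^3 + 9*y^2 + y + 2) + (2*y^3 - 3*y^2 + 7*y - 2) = -2*y^5 - 2*y^4 - y^3 + 6*y^2 + 8*y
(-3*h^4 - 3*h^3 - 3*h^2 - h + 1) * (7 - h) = 3*h^5 - 18*h^4 - 18*h^3 - 20*h^2 - 8*h + 7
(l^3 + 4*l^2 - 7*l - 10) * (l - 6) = l^4 - 2*l^3 - 31*l^2 + 32*l + 60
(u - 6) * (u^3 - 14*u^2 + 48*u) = u^4 - 20*u^3 + 132*u^2 - 288*u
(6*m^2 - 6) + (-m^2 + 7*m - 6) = 5*m^2 + 7*m - 12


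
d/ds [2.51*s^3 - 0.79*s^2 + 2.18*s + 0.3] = 7.53*s^2 - 1.58*s + 2.18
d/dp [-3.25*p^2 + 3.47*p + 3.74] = 3.47 - 6.5*p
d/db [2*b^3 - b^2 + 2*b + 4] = 6*b^2 - 2*b + 2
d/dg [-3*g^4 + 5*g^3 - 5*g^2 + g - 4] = -12*g^3 + 15*g^2 - 10*g + 1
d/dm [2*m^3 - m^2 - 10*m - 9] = 6*m^2 - 2*m - 10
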